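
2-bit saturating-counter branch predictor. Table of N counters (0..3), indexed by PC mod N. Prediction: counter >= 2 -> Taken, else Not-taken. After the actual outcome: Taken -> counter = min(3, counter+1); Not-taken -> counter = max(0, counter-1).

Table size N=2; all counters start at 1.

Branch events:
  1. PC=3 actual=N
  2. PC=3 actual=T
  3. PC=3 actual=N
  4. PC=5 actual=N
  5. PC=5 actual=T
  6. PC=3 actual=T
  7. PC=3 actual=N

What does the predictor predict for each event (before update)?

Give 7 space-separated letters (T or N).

Ev 1: PC=3 idx=1 pred=N actual=N -> ctr[1]=0
Ev 2: PC=3 idx=1 pred=N actual=T -> ctr[1]=1
Ev 3: PC=3 idx=1 pred=N actual=N -> ctr[1]=0
Ev 4: PC=5 idx=1 pred=N actual=N -> ctr[1]=0
Ev 5: PC=5 idx=1 pred=N actual=T -> ctr[1]=1
Ev 6: PC=3 idx=1 pred=N actual=T -> ctr[1]=2
Ev 7: PC=3 idx=1 pred=T actual=N -> ctr[1]=1

Answer: N N N N N N T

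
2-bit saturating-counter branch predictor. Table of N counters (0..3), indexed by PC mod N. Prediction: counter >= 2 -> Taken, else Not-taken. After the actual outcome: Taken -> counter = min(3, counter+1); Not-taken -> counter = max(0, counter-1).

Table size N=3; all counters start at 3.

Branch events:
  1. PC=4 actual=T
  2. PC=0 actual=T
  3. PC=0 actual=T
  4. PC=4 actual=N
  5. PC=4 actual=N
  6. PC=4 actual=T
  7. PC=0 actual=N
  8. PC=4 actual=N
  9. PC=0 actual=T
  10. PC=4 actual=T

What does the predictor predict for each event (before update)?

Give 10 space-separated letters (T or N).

Ev 1: PC=4 idx=1 pred=T actual=T -> ctr[1]=3
Ev 2: PC=0 idx=0 pred=T actual=T -> ctr[0]=3
Ev 3: PC=0 idx=0 pred=T actual=T -> ctr[0]=3
Ev 4: PC=4 idx=1 pred=T actual=N -> ctr[1]=2
Ev 5: PC=4 idx=1 pred=T actual=N -> ctr[1]=1
Ev 6: PC=4 idx=1 pred=N actual=T -> ctr[1]=2
Ev 7: PC=0 idx=0 pred=T actual=N -> ctr[0]=2
Ev 8: PC=4 idx=1 pred=T actual=N -> ctr[1]=1
Ev 9: PC=0 idx=0 pred=T actual=T -> ctr[0]=3
Ev 10: PC=4 idx=1 pred=N actual=T -> ctr[1]=2

Answer: T T T T T N T T T N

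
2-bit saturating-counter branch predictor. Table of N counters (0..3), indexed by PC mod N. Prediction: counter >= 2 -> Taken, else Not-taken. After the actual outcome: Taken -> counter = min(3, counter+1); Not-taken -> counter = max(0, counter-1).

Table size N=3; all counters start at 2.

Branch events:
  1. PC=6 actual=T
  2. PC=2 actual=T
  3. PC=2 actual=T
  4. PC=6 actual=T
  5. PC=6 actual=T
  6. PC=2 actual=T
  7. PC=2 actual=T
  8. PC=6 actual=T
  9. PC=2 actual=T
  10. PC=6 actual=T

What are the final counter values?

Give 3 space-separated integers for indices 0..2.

Answer: 3 2 3

Derivation:
Ev 1: PC=6 idx=0 pred=T actual=T -> ctr[0]=3
Ev 2: PC=2 idx=2 pred=T actual=T -> ctr[2]=3
Ev 3: PC=2 idx=2 pred=T actual=T -> ctr[2]=3
Ev 4: PC=6 idx=0 pred=T actual=T -> ctr[0]=3
Ev 5: PC=6 idx=0 pred=T actual=T -> ctr[0]=3
Ev 6: PC=2 idx=2 pred=T actual=T -> ctr[2]=3
Ev 7: PC=2 idx=2 pred=T actual=T -> ctr[2]=3
Ev 8: PC=6 idx=0 pred=T actual=T -> ctr[0]=3
Ev 9: PC=2 idx=2 pred=T actual=T -> ctr[2]=3
Ev 10: PC=6 idx=0 pred=T actual=T -> ctr[0]=3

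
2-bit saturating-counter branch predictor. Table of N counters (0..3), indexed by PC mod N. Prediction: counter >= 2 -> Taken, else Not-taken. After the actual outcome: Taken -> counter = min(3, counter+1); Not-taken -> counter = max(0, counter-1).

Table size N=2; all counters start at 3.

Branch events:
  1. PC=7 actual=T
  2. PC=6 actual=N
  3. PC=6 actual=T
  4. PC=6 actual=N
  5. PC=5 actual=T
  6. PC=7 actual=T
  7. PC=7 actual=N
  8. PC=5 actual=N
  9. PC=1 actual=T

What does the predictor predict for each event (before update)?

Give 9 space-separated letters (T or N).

Answer: T T T T T T T T N

Derivation:
Ev 1: PC=7 idx=1 pred=T actual=T -> ctr[1]=3
Ev 2: PC=6 idx=0 pred=T actual=N -> ctr[0]=2
Ev 3: PC=6 idx=0 pred=T actual=T -> ctr[0]=3
Ev 4: PC=6 idx=0 pred=T actual=N -> ctr[0]=2
Ev 5: PC=5 idx=1 pred=T actual=T -> ctr[1]=3
Ev 6: PC=7 idx=1 pred=T actual=T -> ctr[1]=3
Ev 7: PC=7 idx=1 pred=T actual=N -> ctr[1]=2
Ev 8: PC=5 idx=1 pred=T actual=N -> ctr[1]=1
Ev 9: PC=1 idx=1 pred=N actual=T -> ctr[1]=2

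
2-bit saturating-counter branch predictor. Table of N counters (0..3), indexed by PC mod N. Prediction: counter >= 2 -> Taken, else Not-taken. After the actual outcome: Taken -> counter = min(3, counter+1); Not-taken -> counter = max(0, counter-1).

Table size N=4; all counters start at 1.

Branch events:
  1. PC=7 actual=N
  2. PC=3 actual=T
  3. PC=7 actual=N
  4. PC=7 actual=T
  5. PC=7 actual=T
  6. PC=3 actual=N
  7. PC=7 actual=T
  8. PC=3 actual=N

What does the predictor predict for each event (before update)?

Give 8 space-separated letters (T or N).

Ev 1: PC=7 idx=3 pred=N actual=N -> ctr[3]=0
Ev 2: PC=3 idx=3 pred=N actual=T -> ctr[3]=1
Ev 3: PC=7 idx=3 pred=N actual=N -> ctr[3]=0
Ev 4: PC=7 idx=3 pred=N actual=T -> ctr[3]=1
Ev 5: PC=7 idx=3 pred=N actual=T -> ctr[3]=2
Ev 6: PC=3 idx=3 pred=T actual=N -> ctr[3]=1
Ev 7: PC=7 idx=3 pred=N actual=T -> ctr[3]=2
Ev 8: PC=3 idx=3 pred=T actual=N -> ctr[3]=1

Answer: N N N N N T N T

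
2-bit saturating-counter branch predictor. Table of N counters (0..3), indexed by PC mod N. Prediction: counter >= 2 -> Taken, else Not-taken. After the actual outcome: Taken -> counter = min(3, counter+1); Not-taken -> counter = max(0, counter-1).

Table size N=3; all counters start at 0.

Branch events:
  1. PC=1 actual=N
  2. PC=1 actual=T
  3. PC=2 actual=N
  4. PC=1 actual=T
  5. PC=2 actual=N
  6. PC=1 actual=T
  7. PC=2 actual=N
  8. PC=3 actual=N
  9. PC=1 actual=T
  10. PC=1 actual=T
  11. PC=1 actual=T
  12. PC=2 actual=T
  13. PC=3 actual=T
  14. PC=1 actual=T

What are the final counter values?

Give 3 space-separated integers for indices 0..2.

Ev 1: PC=1 idx=1 pred=N actual=N -> ctr[1]=0
Ev 2: PC=1 idx=1 pred=N actual=T -> ctr[1]=1
Ev 3: PC=2 idx=2 pred=N actual=N -> ctr[2]=0
Ev 4: PC=1 idx=1 pred=N actual=T -> ctr[1]=2
Ev 5: PC=2 idx=2 pred=N actual=N -> ctr[2]=0
Ev 6: PC=1 idx=1 pred=T actual=T -> ctr[1]=3
Ev 7: PC=2 idx=2 pred=N actual=N -> ctr[2]=0
Ev 8: PC=3 idx=0 pred=N actual=N -> ctr[0]=0
Ev 9: PC=1 idx=1 pred=T actual=T -> ctr[1]=3
Ev 10: PC=1 idx=1 pred=T actual=T -> ctr[1]=3
Ev 11: PC=1 idx=1 pred=T actual=T -> ctr[1]=3
Ev 12: PC=2 idx=2 pred=N actual=T -> ctr[2]=1
Ev 13: PC=3 idx=0 pred=N actual=T -> ctr[0]=1
Ev 14: PC=1 idx=1 pred=T actual=T -> ctr[1]=3

Answer: 1 3 1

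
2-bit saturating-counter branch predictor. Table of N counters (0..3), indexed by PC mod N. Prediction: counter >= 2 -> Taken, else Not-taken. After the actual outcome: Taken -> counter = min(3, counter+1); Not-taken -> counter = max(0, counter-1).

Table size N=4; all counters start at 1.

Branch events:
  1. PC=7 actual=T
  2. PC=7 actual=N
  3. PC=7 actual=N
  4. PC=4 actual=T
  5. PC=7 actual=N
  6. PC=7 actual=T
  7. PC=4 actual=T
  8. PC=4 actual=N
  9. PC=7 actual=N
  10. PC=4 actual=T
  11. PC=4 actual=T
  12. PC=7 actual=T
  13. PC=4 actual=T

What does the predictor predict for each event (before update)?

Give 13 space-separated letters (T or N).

Ev 1: PC=7 idx=3 pred=N actual=T -> ctr[3]=2
Ev 2: PC=7 idx=3 pred=T actual=N -> ctr[3]=1
Ev 3: PC=7 idx=3 pred=N actual=N -> ctr[3]=0
Ev 4: PC=4 idx=0 pred=N actual=T -> ctr[0]=2
Ev 5: PC=7 idx=3 pred=N actual=N -> ctr[3]=0
Ev 6: PC=7 idx=3 pred=N actual=T -> ctr[3]=1
Ev 7: PC=4 idx=0 pred=T actual=T -> ctr[0]=3
Ev 8: PC=4 idx=0 pred=T actual=N -> ctr[0]=2
Ev 9: PC=7 idx=3 pred=N actual=N -> ctr[3]=0
Ev 10: PC=4 idx=0 pred=T actual=T -> ctr[0]=3
Ev 11: PC=4 idx=0 pred=T actual=T -> ctr[0]=3
Ev 12: PC=7 idx=3 pred=N actual=T -> ctr[3]=1
Ev 13: PC=4 idx=0 pred=T actual=T -> ctr[0]=3

Answer: N T N N N N T T N T T N T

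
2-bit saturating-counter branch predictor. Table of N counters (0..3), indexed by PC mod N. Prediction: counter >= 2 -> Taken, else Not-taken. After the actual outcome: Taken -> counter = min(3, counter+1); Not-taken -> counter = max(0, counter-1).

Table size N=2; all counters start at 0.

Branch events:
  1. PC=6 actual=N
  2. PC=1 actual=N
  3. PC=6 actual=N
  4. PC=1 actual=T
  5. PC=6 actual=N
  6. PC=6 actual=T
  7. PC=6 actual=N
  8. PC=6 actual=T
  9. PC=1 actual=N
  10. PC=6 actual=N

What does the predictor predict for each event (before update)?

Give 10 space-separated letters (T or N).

Ev 1: PC=6 idx=0 pred=N actual=N -> ctr[0]=0
Ev 2: PC=1 idx=1 pred=N actual=N -> ctr[1]=0
Ev 3: PC=6 idx=0 pred=N actual=N -> ctr[0]=0
Ev 4: PC=1 idx=1 pred=N actual=T -> ctr[1]=1
Ev 5: PC=6 idx=0 pred=N actual=N -> ctr[0]=0
Ev 6: PC=6 idx=0 pred=N actual=T -> ctr[0]=1
Ev 7: PC=6 idx=0 pred=N actual=N -> ctr[0]=0
Ev 8: PC=6 idx=0 pred=N actual=T -> ctr[0]=1
Ev 9: PC=1 idx=1 pred=N actual=N -> ctr[1]=0
Ev 10: PC=6 idx=0 pred=N actual=N -> ctr[0]=0

Answer: N N N N N N N N N N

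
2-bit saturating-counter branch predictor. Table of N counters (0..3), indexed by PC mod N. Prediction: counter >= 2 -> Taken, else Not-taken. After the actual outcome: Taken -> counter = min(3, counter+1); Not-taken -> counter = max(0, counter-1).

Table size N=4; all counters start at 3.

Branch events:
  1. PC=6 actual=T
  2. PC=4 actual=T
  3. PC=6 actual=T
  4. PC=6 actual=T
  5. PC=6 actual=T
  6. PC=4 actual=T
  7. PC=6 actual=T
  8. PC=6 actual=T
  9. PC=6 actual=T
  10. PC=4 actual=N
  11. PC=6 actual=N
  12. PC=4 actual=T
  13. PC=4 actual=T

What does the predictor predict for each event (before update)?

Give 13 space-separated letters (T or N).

Ev 1: PC=6 idx=2 pred=T actual=T -> ctr[2]=3
Ev 2: PC=4 idx=0 pred=T actual=T -> ctr[0]=3
Ev 3: PC=6 idx=2 pred=T actual=T -> ctr[2]=3
Ev 4: PC=6 idx=2 pred=T actual=T -> ctr[2]=3
Ev 5: PC=6 idx=2 pred=T actual=T -> ctr[2]=3
Ev 6: PC=4 idx=0 pred=T actual=T -> ctr[0]=3
Ev 7: PC=6 idx=2 pred=T actual=T -> ctr[2]=3
Ev 8: PC=6 idx=2 pred=T actual=T -> ctr[2]=3
Ev 9: PC=6 idx=2 pred=T actual=T -> ctr[2]=3
Ev 10: PC=4 idx=0 pred=T actual=N -> ctr[0]=2
Ev 11: PC=6 idx=2 pred=T actual=N -> ctr[2]=2
Ev 12: PC=4 idx=0 pred=T actual=T -> ctr[0]=3
Ev 13: PC=4 idx=0 pred=T actual=T -> ctr[0]=3

Answer: T T T T T T T T T T T T T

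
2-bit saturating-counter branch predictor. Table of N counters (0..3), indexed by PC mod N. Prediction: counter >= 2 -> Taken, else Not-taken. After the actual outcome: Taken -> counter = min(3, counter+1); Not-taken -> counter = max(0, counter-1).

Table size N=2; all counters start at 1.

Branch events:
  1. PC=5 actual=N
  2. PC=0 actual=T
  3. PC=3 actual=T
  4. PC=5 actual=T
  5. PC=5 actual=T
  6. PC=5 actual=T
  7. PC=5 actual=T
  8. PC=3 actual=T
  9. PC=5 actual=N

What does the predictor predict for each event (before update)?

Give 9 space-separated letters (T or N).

Ev 1: PC=5 idx=1 pred=N actual=N -> ctr[1]=0
Ev 2: PC=0 idx=0 pred=N actual=T -> ctr[0]=2
Ev 3: PC=3 idx=1 pred=N actual=T -> ctr[1]=1
Ev 4: PC=5 idx=1 pred=N actual=T -> ctr[1]=2
Ev 5: PC=5 idx=1 pred=T actual=T -> ctr[1]=3
Ev 6: PC=5 idx=1 pred=T actual=T -> ctr[1]=3
Ev 7: PC=5 idx=1 pred=T actual=T -> ctr[1]=3
Ev 8: PC=3 idx=1 pred=T actual=T -> ctr[1]=3
Ev 9: PC=5 idx=1 pred=T actual=N -> ctr[1]=2

Answer: N N N N T T T T T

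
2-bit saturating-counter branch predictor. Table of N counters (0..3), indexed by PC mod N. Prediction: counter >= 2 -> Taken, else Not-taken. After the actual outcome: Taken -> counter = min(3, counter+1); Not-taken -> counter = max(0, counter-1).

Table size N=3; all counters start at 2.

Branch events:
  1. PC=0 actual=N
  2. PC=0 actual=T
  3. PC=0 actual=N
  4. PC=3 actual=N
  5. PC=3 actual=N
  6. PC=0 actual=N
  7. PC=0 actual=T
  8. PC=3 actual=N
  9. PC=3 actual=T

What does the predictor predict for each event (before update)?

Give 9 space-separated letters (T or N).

Answer: T N T N N N N N N

Derivation:
Ev 1: PC=0 idx=0 pred=T actual=N -> ctr[0]=1
Ev 2: PC=0 idx=0 pred=N actual=T -> ctr[0]=2
Ev 3: PC=0 idx=0 pred=T actual=N -> ctr[0]=1
Ev 4: PC=3 idx=0 pred=N actual=N -> ctr[0]=0
Ev 5: PC=3 idx=0 pred=N actual=N -> ctr[0]=0
Ev 6: PC=0 idx=0 pred=N actual=N -> ctr[0]=0
Ev 7: PC=0 idx=0 pred=N actual=T -> ctr[0]=1
Ev 8: PC=3 idx=0 pred=N actual=N -> ctr[0]=0
Ev 9: PC=3 idx=0 pred=N actual=T -> ctr[0]=1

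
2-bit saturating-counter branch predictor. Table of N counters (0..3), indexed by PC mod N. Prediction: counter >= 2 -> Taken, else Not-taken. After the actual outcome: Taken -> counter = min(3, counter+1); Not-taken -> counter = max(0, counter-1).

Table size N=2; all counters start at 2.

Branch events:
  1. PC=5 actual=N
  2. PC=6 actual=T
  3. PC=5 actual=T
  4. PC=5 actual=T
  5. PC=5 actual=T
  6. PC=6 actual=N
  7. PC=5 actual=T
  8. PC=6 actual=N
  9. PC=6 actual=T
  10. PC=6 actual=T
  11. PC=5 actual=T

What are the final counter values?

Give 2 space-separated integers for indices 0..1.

Ev 1: PC=5 idx=1 pred=T actual=N -> ctr[1]=1
Ev 2: PC=6 idx=0 pred=T actual=T -> ctr[0]=3
Ev 3: PC=5 idx=1 pred=N actual=T -> ctr[1]=2
Ev 4: PC=5 idx=1 pred=T actual=T -> ctr[1]=3
Ev 5: PC=5 idx=1 pred=T actual=T -> ctr[1]=3
Ev 6: PC=6 idx=0 pred=T actual=N -> ctr[0]=2
Ev 7: PC=5 idx=1 pred=T actual=T -> ctr[1]=3
Ev 8: PC=6 idx=0 pred=T actual=N -> ctr[0]=1
Ev 9: PC=6 idx=0 pred=N actual=T -> ctr[0]=2
Ev 10: PC=6 idx=0 pred=T actual=T -> ctr[0]=3
Ev 11: PC=5 idx=1 pred=T actual=T -> ctr[1]=3

Answer: 3 3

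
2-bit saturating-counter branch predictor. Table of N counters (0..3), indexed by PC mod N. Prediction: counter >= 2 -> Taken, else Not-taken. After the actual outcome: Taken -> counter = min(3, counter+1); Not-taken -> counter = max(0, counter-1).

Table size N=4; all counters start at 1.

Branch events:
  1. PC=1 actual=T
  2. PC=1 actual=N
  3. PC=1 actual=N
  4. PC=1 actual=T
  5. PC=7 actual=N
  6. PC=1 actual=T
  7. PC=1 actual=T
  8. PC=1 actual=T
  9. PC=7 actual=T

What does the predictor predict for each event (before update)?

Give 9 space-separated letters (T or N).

Answer: N T N N N N T T N

Derivation:
Ev 1: PC=1 idx=1 pred=N actual=T -> ctr[1]=2
Ev 2: PC=1 idx=1 pred=T actual=N -> ctr[1]=1
Ev 3: PC=1 idx=1 pred=N actual=N -> ctr[1]=0
Ev 4: PC=1 idx=1 pred=N actual=T -> ctr[1]=1
Ev 5: PC=7 idx=3 pred=N actual=N -> ctr[3]=0
Ev 6: PC=1 idx=1 pred=N actual=T -> ctr[1]=2
Ev 7: PC=1 idx=1 pred=T actual=T -> ctr[1]=3
Ev 8: PC=1 idx=1 pred=T actual=T -> ctr[1]=3
Ev 9: PC=7 idx=3 pred=N actual=T -> ctr[3]=1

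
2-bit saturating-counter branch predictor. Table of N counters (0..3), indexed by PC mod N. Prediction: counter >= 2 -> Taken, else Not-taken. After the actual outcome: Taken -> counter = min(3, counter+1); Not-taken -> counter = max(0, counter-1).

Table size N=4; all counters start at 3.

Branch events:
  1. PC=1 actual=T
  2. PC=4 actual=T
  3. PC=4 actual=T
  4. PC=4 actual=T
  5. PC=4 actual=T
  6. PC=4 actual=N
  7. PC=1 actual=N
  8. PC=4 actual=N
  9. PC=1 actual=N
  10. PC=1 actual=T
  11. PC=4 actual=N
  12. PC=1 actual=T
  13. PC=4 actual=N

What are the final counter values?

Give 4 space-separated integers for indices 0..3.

Ev 1: PC=1 idx=1 pred=T actual=T -> ctr[1]=3
Ev 2: PC=4 idx=0 pred=T actual=T -> ctr[0]=3
Ev 3: PC=4 idx=0 pred=T actual=T -> ctr[0]=3
Ev 4: PC=4 idx=0 pred=T actual=T -> ctr[0]=3
Ev 5: PC=4 idx=0 pred=T actual=T -> ctr[0]=3
Ev 6: PC=4 idx=0 pred=T actual=N -> ctr[0]=2
Ev 7: PC=1 idx=1 pred=T actual=N -> ctr[1]=2
Ev 8: PC=4 idx=0 pred=T actual=N -> ctr[0]=1
Ev 9: PC=1 idx=1 pred=T actual=N -> ctr[1]=1
Ev 10: PC=1 idx=1 pred=N actual=T -> ctr[1]=2
Ev 11: PC=4 idx=0 pred=N actual=N -> ctr[0]=0
Ev 12: PC=1 idx=1 pred=T actual=T -> ctr[1]=3
Ev 13: PC=4 idx=0 pred=N actual=N -> ctr[0]=0

Answer: 0 3 3 3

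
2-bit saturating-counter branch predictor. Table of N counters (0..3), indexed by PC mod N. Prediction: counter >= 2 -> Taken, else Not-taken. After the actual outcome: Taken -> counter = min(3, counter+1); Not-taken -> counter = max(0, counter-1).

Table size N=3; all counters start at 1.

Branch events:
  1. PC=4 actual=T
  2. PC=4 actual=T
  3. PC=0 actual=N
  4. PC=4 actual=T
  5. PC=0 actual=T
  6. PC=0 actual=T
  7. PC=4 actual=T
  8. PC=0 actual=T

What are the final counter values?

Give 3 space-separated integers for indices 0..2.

Ev 1: PC=4 idx=1 pred=N actual=T -> ctr[1]=2
Ev 2: PC=4 idx=1 pred=T actual=T -> ctr[1]=3
Ev 3: PC=0 idx=0 pred=N actual=N -> ctr[0]=0
Ev 4: PC=4 idx=1 pred=T actual=T -> ctr[1]=3
Ev 5: PC=0 idx=0 pred=N actual=T -> ctr[0]=1
Ev 6: PC=0 idx=0 pred=N actual=T -> ctr[0]=2
Ev 7: PC=4 idx=1 pred=T actual=T -> ctr[1]=3
Ev 8: PC=0 idx=0 pred=T actual=T -> ctr[0]=3

Answer: 3 3 1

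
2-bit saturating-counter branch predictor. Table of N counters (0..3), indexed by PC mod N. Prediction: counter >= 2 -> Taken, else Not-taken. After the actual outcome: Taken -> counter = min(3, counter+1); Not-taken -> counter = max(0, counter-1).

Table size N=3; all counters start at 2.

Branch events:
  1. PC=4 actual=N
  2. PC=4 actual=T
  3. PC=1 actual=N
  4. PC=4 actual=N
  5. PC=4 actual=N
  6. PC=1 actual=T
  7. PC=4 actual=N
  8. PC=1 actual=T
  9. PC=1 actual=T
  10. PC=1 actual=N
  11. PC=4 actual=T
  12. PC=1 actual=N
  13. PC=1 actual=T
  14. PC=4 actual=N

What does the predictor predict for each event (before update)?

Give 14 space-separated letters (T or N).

Answer: T N T N N N N N N T N T N T

Derivation:
Ev 1: PC=4 idx=1 pred=T actual=N -> ctr[1]=1
Ev 2: PC=4 idx=1 pred=N actual=T -> ctr[1]=2
Ev 3: PC=1 idx=1 pred=T actual=N -> ctr[1]=1
Ev 4: PC=4 idx=1 pred=N actual=N -> ctr[1]=0
Ev 5: PC=4 idx=1 pred=N actual=N -> ctr[1]=0
Ev 6: PC=1 idx=1 pred=N actual=T -> ctr[1]=1
Ev 7: PC=4 idx=1 pred=N actual=N -> ctr[1]=0
Ev 8: PC=1 idx=1 pred=N actual=T -> ctr[1]=1
Ev 9: PC=1 idx=1 pred=N actual=T -> ctr[1]=2
Ev 10: PC=1 idx=1 pred=T actual=N -> ctr[1]=1
Ev 11: PC=4 idx=1 pred=N actual=T -> ctr[1]=2
Ev 12: PC=1 idx=1 pred=T actual=N -> ctr[1]=1
Ev 13: PC=1 idx=1 pred=N actual=T -> ctr[1]=2
Ev 14: PC=4 idx=1 pred=T actual=N -> ctr[1]=1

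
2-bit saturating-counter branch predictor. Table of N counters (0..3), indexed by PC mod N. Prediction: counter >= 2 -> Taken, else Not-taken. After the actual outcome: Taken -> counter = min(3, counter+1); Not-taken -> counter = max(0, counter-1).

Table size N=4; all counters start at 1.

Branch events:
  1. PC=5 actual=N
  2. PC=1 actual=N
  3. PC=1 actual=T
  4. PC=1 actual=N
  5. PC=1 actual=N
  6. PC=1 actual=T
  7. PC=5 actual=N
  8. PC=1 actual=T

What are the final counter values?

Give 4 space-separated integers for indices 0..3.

Ev 1: PC=5 idx=1 pred=N actual=N -> ctr[1]=0
Ev 2: PC=1 idx=1 pred=N actual=N -> ctr[1]=0
Ev 3: PC=1 idx=1 pred=N actual=T -> ctr[1]=1
Ev 4: PC=1 idx=1 pred=N actual=N -> ctr[1]=0
Ev 5: PC=1 idx=1 pred=N actual=N -> ctr[1]=0
Ev 6: PC=1 idx=1 pred=N actual=T -> ctr[1]=1
Ev 7: PC=5 idx=1 pred=N actual=N -> ctr[1]=0
Ev 8: PC=1 idx=1 pred=N actual=T -> ctr[1]=1

Answer: 1 1 1 1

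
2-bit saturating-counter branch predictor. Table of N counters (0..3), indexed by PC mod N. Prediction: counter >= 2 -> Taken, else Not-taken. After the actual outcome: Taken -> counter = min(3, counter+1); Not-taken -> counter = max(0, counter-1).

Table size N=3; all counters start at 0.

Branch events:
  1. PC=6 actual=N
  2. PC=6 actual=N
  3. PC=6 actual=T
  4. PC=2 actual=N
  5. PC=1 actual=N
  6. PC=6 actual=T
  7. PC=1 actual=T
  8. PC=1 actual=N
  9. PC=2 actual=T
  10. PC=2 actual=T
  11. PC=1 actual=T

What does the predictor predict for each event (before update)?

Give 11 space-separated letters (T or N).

Ev 1: PC=6 idx=0 pred=N actual=N -> ctr[0]=0
Ev 2: PC=6 idx=0 pred=N actual=N -> ctr[0]=0
Ev 3: PC=6 idx=0 pred=N actual=T -> ctr[0]=1
Ev 4: PC=2 idx=2 pred=N actual=N -> ctr[2]=0
Ev 5: PC=1 idx=1 pred=N actual=N -> ctr[1]=0
Ev 6: PC=6 idx=0 pred=N actual=T -> ctr[0]=2
Ev 7: PC=1 idx=1 pred=N actual=T -> ctr[1]=1
Ev 8: PC=1 idx=1 pred=N actual=N -> ctr[1]=0
Ev 9: PC=2 idx=2 pred=N actual=T -> ctr[2]=1
Ev 10: PC=2 idx=2 pred=N actual=T -> ctr[2]=2
Ev 11: PC=1 idx=1 pred=N actual=T -> ctr[1]=1

Answer: N N N N N N N N N N N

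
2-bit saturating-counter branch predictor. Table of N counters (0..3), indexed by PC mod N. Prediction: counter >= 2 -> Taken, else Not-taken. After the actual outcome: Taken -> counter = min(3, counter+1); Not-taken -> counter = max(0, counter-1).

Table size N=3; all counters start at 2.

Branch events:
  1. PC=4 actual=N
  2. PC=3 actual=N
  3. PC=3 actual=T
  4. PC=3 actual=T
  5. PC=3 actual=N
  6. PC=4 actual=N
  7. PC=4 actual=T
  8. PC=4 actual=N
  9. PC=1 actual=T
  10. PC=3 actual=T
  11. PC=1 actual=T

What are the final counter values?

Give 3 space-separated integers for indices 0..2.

Answer: 3 2 2

Derivation:
Ev 1: PC=4 idx=1 pred=T actual=N -> ctr[1]=1
Ev 2: PC=3 idx=0 pred=T actual=N -> ctr[0]=1
Ev 3: PC=3 idx=0 pred=N actual=T -> ctr[0]=2
Ev 4: PC=3 idx=0 pred=T actual=T -> ctr[0]=3
Ev 5: PC=3 idx=0 pred=T actual=N -> ctr[0]=2
Ev 6: PC=4 idx=1 pred=N actual=N -> ctr[1]=0
Ev 7: PC=4 idx=1 pred=N actual=T -> ctr[1]=1
Ev 8: PC=4 idx=1 pred=N actual=N -> ctr[1]=0
Ev 9: PC=1 idx=1 pred=N actual=T -> ctr[1]=1
Ev 10: PC=3 idx=0 pred=T actual=T -> ctr[0]=3
Ev 11: PC=1 idx=1 pred=N actual=T -> ctr[1]=2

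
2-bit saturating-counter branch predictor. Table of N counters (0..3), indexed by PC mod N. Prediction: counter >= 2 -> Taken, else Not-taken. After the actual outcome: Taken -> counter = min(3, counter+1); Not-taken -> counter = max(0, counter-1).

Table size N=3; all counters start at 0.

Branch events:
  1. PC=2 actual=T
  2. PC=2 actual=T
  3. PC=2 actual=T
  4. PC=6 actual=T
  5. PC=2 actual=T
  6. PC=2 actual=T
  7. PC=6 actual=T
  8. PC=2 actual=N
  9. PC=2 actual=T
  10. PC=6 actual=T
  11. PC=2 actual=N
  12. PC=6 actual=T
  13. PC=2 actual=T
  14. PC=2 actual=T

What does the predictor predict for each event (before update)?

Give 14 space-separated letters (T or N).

Ev 1: PC=2 idx=2 pred=N actual=T -> ctr[2]=1
Ev 2: PC=2 idx=2 pred=N actual=T -> ctr[2]=2
Ev 3: PC=2 idx=2 pred=T actual=T -> ctr[2]=3
Ev 4: PC=6 idx=0 pred=N actual=T -> ctr[0]=1
Ev 5: PC=2 idx=2 pred=T actual=T -> ctr[2]=3
Ev 6: PC=2 idx=2 pred=T actual=T -> ctr[2]=3
Ev 7: PC=6 idx=0 pred=N actual=T -> ctr[0]=2
Ev 8: PC=2 idx=2 pred=T actual=N -> ctr[2]=2
Ev 9: PC=2 idx=2 pred=T actual=T -> ctr[2]=3
Ev 10: PC=6 idx=0 pred=T actual=T -> ctr[0]=3
Ev 11: PC=2 idx=2 pred=T actual=N -> ctr[2]=2
Ev 12: PC=6 idx=0 pred=T actual=T -> ctr[0]=3
Ev 13: PC=2 idx=2 pred=T actual=T -> ctr[2]=3
Ev 14: PC=2 idx=2 pred=T actual=T -> ctr[2]=3

Answer: N N T N T T N T T T T T T T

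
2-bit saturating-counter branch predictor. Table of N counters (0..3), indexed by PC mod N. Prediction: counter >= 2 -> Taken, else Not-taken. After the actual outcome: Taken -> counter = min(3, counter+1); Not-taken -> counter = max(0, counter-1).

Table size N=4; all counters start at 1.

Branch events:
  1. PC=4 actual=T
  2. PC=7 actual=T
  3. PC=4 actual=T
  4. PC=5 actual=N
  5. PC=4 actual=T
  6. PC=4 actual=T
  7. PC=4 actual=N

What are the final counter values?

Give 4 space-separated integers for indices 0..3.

Answer: 2 0 1 2

Derivation:
Ev 1: PC=4 idx=0 pred=N actual=T -> ctr[0]=2
Ev 2: PC=7 idx=3 pred=N actual=T -> ctr[3]=2
Ev 3: PC=4 idx=0 pred=T actual=T -> ctr[0]=3
Ev 4: PC=5 idx=1 pred=N actual=N -> ctr[1]=0
Ev 5: PC=4 idx=0 pred=T actual=T -> ctr[0]=3
Ev 6: PC=4 idx=0 pred=T actual=T -> ctr[0]=3
Ev 7: PC=4 idx=0 pred=T actual=N -> ctr[0]=2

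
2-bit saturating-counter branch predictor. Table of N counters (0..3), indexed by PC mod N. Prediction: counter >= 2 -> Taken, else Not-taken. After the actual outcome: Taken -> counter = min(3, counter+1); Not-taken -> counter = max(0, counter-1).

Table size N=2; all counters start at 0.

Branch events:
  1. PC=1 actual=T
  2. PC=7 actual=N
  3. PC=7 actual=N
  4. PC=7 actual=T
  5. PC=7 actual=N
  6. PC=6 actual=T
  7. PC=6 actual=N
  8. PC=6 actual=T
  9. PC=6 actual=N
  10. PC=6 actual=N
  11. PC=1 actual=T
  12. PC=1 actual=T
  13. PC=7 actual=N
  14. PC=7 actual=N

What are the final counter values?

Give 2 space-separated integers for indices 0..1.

Answer: 0 0

Derivation:
Ev 1: PC=1 idx=1 pred=N actual=T -> ctr[1]=1
Ev 2: PC=7 idx=1 pred=N actual=N -> ctr[1]=0
Ev 3: PC=7 idx=1 pred=N actual=N -> ctr[1]=0
Ev 4: PC=7 idx=1 pred=N actual=T -> ctr[1]=1
Ev 5: PC=7 idx=1 pred=N actual=N -> ctr[1]=0
Ev 6: PC=6 idx=0 pred=N actual=T -> ctr[0]=1
Ev 7: PC=6 idx=0 pred=N actual=N -> ctr[0]=0
Ev 8: PC=6 idx=0 pred=N actual=T -> ctr[0]=1
Ev 9: PC=6 idx=0 pred=N actual=N -> ctr[0]=0
Ev 10: PC=6 idx=0 pred=N actual=N -> ctr[0]=0
Ev 11: PC=1 idx=1 pred=N actual=T -> ctr[1]=1
Ev 12: PC=1 idx=1 pred=N actual=T -> ctr[1]=2
Ev 13: PC=7 idx=1 pred=T actual=N -> ctr[1]=1
Ev 14: PC=7 idx=1 pred=N actual=N -> ctr[1]=0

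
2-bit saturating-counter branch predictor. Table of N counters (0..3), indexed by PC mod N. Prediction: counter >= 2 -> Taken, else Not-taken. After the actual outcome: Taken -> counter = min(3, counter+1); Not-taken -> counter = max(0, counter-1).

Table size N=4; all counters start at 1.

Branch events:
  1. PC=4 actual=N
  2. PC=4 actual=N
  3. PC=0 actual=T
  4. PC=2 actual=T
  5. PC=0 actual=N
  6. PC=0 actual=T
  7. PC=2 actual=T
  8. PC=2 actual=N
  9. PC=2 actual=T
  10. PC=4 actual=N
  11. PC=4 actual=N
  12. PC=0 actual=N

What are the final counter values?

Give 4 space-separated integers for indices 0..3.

Ev 1: PC=4 idx=0 pred=N actual=N -> ctr[0]=0
Ev 2: PC=4 idx=0 pred=N actual=N -> ctr[0]=0
Ev 3: PC=0 idx=0 pred=N actual=T -> ctr[0]=1
Ev 4: PC=2 idx=2 pred=N actual=T -> ctr[2]=2
Ev 5: PC=0 idx=0 pred=N actual=N -> ctr[0]=0
Ev 6: PC=0 idx=0 pred=N actual=T -> ctr[0]=1
Ev 7: PC=2 idx=2 pred=T actual=T -> ctr[2]=3
Ev 8: PC=2 idx=2 pred=T actual=N -> ctr[2]=2
Ev 9: PC=2 idx=2 pred=T actual=T -> ctr[2]=3
Ev 10: PC=4 idx=0 pred=N actual=N -> ctr[0]=0
Ev 11: PC=4 idx=0 pred=N actual=N -> ctr[0]=0
Ev 12: PC=0 idx=0 pred=N actual=N -> ctr[0]=0

Answer: 0 1 3 1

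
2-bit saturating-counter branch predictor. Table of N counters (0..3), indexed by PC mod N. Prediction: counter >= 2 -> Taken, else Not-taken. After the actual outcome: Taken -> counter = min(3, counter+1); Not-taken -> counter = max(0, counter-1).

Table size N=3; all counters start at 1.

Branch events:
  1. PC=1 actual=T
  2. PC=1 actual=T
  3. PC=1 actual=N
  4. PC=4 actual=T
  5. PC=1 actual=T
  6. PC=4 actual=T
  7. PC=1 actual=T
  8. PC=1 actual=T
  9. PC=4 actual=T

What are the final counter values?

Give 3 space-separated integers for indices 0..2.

Answer: 1 3 1

Derivation:
Ev 1: PC=1 idx=1 pred=N actual=T -> ctr[1]=2
Ev 2: PC=1 idx=1 pred=T actual=T -> ctr[1]=3
Ev 3: PC=1 idx=1 pred=T actual=N -> ctr[1]=2
Ev 4: PC=4 idx=1 pred=T actual=T -> ctr[1]=3
Ev 5: PC=1 idx=1 pred=T actual=T -> ctr[1]=3
Ev 6: PC=4 idx=1 pred=T actual=T -> ctr[1]=3
Ev 7: PC=1 idx=1 pred=T actual=T -> ctr[1]=3
Ev 8: PC=1 idx=1 pred=T actual=T -> ctr[1]=3
Ev 9: PC=4 idx=1 pred=T actual=T -> ctr[1]=3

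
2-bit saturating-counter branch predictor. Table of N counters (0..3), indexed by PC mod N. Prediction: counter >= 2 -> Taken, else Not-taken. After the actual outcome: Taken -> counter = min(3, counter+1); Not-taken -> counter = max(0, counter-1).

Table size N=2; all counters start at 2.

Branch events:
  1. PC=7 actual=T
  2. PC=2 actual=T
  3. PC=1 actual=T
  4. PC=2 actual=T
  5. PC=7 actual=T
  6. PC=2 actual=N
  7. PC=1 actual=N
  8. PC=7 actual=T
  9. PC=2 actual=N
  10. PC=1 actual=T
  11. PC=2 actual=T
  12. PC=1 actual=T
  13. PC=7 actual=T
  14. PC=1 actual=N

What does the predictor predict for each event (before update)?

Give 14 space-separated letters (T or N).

Answer: T T T T T T T T T T N T T T

Derivation:
Ev 1: PC=7 idx=1 pred=T actual=T -> ctr[1]=3
Ev 2: PC=2 idx=0 pred=T actual=T -> ctr[0]=3
Ev 3: PC=1 idx=1 pred=T actual=T -> ctr[1]=3
Ev 4: PC=2 idx=0 pred=T actual=T -> ctr[0]=3
Ev 5: PC=7 idx=1 pred=T actual=T -> ctr[1]=3
Ev 6: PC=2 idx=0 pred=T actual=N -> ctr[0]=2
Ev 7: PC=1 idx=1 pred=T actual=N -> ctr[1]=2
Ev 8: PC=7 idx=1 pred=T actual=T -> ctr[1]=3
Ev 9: PC=2 idx=0 pred=T actual=N -> ctr[0]=1
Ev 10: PC=1 idx=1 pred=T actual=T -> ctr[1]=3
Ev 11: PC=2 idx=0 pred=N actual=T -> ctr[0]=2
Ev 12: PC=1 idx=1 pred=T actual=T -> ctr[1]=3
Ev 13: PC=7 idx=1 pred=T actual=T -> ctr[1]=3
Ev 14: PC=1 idx=1 pred=T actual=N -> ctr[1]=2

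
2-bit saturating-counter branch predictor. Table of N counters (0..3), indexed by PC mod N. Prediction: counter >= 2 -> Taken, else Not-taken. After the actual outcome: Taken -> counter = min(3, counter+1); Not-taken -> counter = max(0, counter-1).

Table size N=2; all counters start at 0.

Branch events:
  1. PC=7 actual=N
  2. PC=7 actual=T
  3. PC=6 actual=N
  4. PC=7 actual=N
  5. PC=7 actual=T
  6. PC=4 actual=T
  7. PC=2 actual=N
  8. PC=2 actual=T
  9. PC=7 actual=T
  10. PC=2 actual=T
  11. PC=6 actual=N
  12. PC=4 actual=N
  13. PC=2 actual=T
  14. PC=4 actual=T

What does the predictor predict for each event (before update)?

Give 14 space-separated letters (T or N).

Answer: N N N N N N N N N N T N N N

Derivation:
Ev 1: PC=7 idx=1 pred=N actual=N -> ctr[1]=0
Ev 2: PC=7 idx=1 pred=N actual=T -> ctr[1]=1
Ev 3: PC=6 idx=0 pred=N actual=N -> ctr[0]=0
Ev 4: PC=7 idx=1 pred=N actual=N -> ctr[1]=0
Ev 5: PC=7 idx=1 pred=N actual=T -> ctr[1]=1
Ev 6: PC=4 idx=0 pred=N actual=T -> ctr[0]=1
Ev 7: PC=2 idx=0 pred=N actual=N -> ctr[0]=0
Ev 8: PC=2 idx=0 pred=N actual=T -> ctr[0]=1
Ev 9: PC=7 idx=1 pred=N actual=T -> ctr[1]=2
Ev 10: PC=2 idx=0 pred=N actual=T -> ctr[0]=2
Ev 11: PC=6 idx=0 pred=T actual=N -> ctr[0]=1
Ev 12: PC=4 idx=0 pred=N actual=N -> ctr[0]=0
Ev 13: PC=2 idx=0 pred=N actual=T -> ctr[0]=1
Ev 14: PC=4 idx=0 pred=N actual=T -> ctr[0]=2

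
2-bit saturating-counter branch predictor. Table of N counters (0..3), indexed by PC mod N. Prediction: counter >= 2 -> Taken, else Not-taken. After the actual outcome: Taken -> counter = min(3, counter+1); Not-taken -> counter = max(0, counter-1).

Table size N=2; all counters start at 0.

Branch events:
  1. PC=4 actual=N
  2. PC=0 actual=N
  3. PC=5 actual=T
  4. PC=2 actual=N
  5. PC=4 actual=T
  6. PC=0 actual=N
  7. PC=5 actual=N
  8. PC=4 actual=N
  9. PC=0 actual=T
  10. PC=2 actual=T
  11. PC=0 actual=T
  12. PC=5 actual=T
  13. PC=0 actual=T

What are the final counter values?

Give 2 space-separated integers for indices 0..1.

Ev 1: PC=4 idx=0 pred=N actual=N -> ctr[0]=0
Ev 2: PC=0 idx=0 pred=N actual=N -> ctr[0]=0
Ev 3: PC=5 idx=1 pred=N actual=T -> ctr[1]=1
Ev 4: PC=2 idx=0 pred=N actual=N -> ctr[0]=0
Ev 5: PC=4 idx=0 pred=N actual=T -> ctr[0]=1
Ev 6: PC=0 idx=0 pred=N actual=N -> ctr[0]=0
Ev 7: PC=5 idx=1 pred=N actual=N -> ctr[1]=0
Ev 8: PC=4 idx=0 pred=N actual=N -> ctr[0]=0
Ev 9: PC=0 idx=0 pred=N actual=T -> ctr[0]=1
Ev 10: PC=2 idx=0 pred=N actual=T -> ctr[0]=2
Ev 11: PC=0 idx=0 pred=T actual=T -> ctr[0]=3
Ev 12: PC=5 idx=1 pred=N actual=T -> ctr[1]=1
Ev 13: PC=0 idx=0 pred=T actual=T -> ctr[0]=3

Answer: 3 1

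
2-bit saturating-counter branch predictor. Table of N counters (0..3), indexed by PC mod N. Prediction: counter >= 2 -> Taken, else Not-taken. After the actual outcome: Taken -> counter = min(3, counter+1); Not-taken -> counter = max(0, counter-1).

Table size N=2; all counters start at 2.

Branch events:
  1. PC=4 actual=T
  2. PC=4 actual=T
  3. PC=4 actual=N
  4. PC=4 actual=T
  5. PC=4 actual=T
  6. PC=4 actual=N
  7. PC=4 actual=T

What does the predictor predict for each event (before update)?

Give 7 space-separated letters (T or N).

Ev 1: PC=4 idx=0 pred=T actual=T -> ctr[0]=3
Ev 2: PC=4 idx=0 pred=T actual=T -> ctr[0]=3
Ev 3: PC=4 idx=0 pred=T actual=N -> ctr[0]=2
Ev 4: PC=4 idx=0 pred=T actual=T -> ctr[0]=3
Ev 5: PC=4 idx=0 pred=T actual=T -> ctr[0]=3
Ev 6: PC=4 idx=0 pred=T actual=N -> ctr[0]=2
Ev 7: PC=4 idx=0 pred=T actual=T -> ctr[0]=3

Answer: T T T T T T T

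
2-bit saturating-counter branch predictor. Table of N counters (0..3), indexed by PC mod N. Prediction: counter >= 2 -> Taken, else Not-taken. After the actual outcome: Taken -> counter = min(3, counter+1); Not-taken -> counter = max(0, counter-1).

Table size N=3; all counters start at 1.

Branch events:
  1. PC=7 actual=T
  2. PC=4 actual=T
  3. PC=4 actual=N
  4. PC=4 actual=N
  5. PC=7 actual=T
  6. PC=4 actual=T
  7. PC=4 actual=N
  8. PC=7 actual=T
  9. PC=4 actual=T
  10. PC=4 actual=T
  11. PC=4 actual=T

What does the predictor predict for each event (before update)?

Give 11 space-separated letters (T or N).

Answer: N T T T N T T T T T T

Derivation:
Ev 1: PC=7 idx=1 pred=N actual=T -> ctr[1]=2
Ev 2: PC=4 idx=1 pred=T actual=T -> ctr[1]=3
Ev 3: PC=4 idx=1 pred=T actual=N -> ctr[1]=2
Ev 4: PC=4 idx=1 pred=T actual=N -> ctr[1]=1
Ev 5: PC=7 idx=1 pred=N actual=T -> ctr[1]=2
Ev 6: PC=4 idx=1 pred=T actual=T -> ctr[1]=3
Ev 7: PC=4 idx=1 pred=T actual=N -> ctr[1]=2
Ev 8: PC=7 idx=1 pred=T actual=T -> ctr[1]=3
Ev 9: PC=4 idx=1 pred=T actual=T -> ctr[1]=3
Ev 10: PC=4 idx=1 pred=T actual=T -> ctr[1]=3
Ev 11: PC=4 idx=1 pred=T actual=T -> ctr[1]=3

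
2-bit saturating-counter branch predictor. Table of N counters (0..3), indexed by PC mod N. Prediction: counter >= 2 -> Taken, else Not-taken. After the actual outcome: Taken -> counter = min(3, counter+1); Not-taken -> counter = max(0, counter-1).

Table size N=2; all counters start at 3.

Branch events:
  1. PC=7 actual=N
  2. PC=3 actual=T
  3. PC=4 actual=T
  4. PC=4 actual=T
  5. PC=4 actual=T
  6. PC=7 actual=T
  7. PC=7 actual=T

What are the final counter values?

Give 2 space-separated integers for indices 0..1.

Answer: 3 3

Derivation:
Ev 1: PC=7 idx=1 pred=T actual=N -> ctr[1]=2
Ev 2: PC=3 idx=1 pred=T actual=T -> ctr[1]=3
Ev 3: PC=4 idx=0 pred=T actual=T -> ctr[0]=3
Ev 4: PC=4 idx=0 pred=T actual=T -> ctr[0]=3
Ev 5: PC=4 idx=0 pred=T actual=T -> ctr[0]=3
Ev 6: PC=7 idx=1 pred=T actual=T -> ctr[1]=3
Ev 7: PC=7 idx=1 pred=T actual=T -> ctr[1]=3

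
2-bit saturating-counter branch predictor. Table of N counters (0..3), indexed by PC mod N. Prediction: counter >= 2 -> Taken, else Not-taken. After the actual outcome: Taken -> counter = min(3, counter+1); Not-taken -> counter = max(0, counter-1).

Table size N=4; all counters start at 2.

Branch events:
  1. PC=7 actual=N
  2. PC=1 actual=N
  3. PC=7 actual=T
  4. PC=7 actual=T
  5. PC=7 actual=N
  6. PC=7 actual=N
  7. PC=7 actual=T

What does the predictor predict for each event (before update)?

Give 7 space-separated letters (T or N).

Ev 1: PC=7 idx=3 pred=T actual=N -> ctr[3]=1
Ev 2: PC=1 idx=1 pred=T actual=N -> ctr[1]=1
Ev 3: PC=7 idx=3 pred=N actual=T -> ctr[3]=2
Ev 4: PC=7 idx=3 pred=T actual=T -> ctr[3]=3
Ev 5: PC=7 idx=3 pred=T actual=N -> ctr[3]=2
Ev 6: PC=7 idx=3 pred=T actual=N -> ctr[3]=1
Ev 7: PC=7 idx=3 pred=N actual=T -> ctr[3]=2

Answer: T T N T T T N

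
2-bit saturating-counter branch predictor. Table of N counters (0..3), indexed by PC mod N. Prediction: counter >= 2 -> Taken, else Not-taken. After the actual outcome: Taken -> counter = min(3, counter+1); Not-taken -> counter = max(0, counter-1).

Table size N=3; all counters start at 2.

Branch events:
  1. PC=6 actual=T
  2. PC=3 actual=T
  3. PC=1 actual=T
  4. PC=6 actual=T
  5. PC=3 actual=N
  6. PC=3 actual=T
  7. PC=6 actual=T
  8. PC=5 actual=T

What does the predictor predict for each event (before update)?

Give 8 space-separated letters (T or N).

Answer: T T T T T T T T

Derivation:
Ev 1: PC=6 idx=0 pred=T actual=T -> ctr[0]=3
Ev 2: PC=3 idx=0 pred=T actual=T -> ctr[0]=3
Ev 3: PC=1 idx=1 pred=T actual=T -> ctr[1]=3
Ev 4: PC=6 idx=0 pred=T actual=T -> ctr[0]=3
Ev 5: PC=3 idx=0 pred=T actual=N -> ctr[0]=2
Ev 6: PC=3 idx=0 pred=T actual=T -> ctr[0]=3
Ev 7: PC=6 idx=0 pred=T actual=T -> ctr[0]=3
Ev 8: PC=5 idx=2 pred=T actual=T -> ctr[2]=3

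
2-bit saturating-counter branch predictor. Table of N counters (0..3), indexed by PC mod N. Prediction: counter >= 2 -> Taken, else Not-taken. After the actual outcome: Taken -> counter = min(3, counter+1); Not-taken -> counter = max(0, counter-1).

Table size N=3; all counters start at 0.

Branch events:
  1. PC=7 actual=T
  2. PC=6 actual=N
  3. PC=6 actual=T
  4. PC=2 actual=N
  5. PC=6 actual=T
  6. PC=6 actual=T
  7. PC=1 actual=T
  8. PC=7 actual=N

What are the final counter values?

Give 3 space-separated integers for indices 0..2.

Answer: 3 1 0

Derivation:
Ev 1: PC=7 idx=1 pred=N actual=T -> ctr[1]=1
Ev 2: PC=6 idx=0 pred=N actual=N -> ctr[0]=0
Ev 3: PC=6 idx=0 pred=N actual=T -> ctr[0]=1
Ev 4: PC=2 idx=2 pred=N actual=N -> ctr[2]=0
Ev 5: PC=6 idx=0 pred=N actual=T -> ctr[0]=2
Ev 6: PC=6 idx=0 pred=T actual=T -> ctr[0]=3
Ev 7: PC=1 idx=1 pred=N actual=T -> ctr[1]=2
Ev 8: PC=7 idx=1 pred=T actual=N -> ctr[1]=1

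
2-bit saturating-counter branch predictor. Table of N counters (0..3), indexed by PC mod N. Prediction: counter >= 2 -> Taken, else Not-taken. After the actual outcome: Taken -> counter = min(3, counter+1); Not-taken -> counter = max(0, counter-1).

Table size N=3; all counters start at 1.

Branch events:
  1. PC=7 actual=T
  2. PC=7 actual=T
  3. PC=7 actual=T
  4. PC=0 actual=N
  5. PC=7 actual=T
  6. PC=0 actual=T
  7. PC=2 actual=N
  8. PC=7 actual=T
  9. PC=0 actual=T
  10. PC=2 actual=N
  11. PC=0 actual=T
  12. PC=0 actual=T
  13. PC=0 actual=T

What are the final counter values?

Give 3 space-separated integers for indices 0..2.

Answer: 3 3 0

Derivation:
Ev 1: PC=7 idx=1 pred=N actual=T -> ctr[1]=2
Ev 2: PC=7 idx=1 pred=T actual=T -> ctr[1]=3
Ev 3: PC=7 idx=1 pred=T actual=T -> ctr[1]=3
Ev 4: PC=0 idx=0 pred=N actual=N -> ctr[0]=0
Ev 5: PC=7 idx=1 pred=T actual=T -> ctr[1]=3
Ev 6: PC=0 idx=0 pred=N actual=T -> ctr[0]=1
Ev 7: PC=2 idx=2 pred=N actual=N -> ctr[2]=0
Ev 8: PC=7 idx=1 pred=T actual=T -> ctr[1]=3
Ev 9: PC=0 idx=0 pred=N actual=T -> ctr[0]=2
Ev 10: PC=2 idx=2 pred=N actual=N -> ctr[2]=0
Ev 11: PC=0 idx=0 pred=T actual=T -> ctr[0]=3
Ev 12: PC=0 idx=0 pred=T actual=T -> ctr[0]=3
Ev 13: PC=0 idx=0 pred=T actual=T -> ctr[0]=3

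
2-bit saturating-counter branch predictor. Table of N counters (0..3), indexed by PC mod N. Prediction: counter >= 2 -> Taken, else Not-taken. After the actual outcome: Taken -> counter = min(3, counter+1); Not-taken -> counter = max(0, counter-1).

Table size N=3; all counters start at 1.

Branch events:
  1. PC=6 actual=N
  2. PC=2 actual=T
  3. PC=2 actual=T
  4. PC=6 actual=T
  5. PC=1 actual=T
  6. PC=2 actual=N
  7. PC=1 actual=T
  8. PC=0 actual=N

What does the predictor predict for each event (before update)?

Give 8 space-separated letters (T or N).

Ev 1: PC=6 idx=0 pred=N actual=N -> ctr[0]=0
Ev 2: PC=2 idx=2 pred=N actual=T -> ctr[2]=2
Ev 3: PC=2 idx=2 pred=T actual=T -> ctr[2]=3
Ev 4: PC=6 idx=0 pred=N actual=T -> ctr[0]=1
Ev 5: PC=1 idx=1 pred=N actual=T -> ctr[1]=2
Ev 6: PC=2 idx=2 pred=T actual=N -> ctr[2]=2
Ev 7: PC=1 idx=1 pred=T actual=T -> ctr[1]=3
Ev 8: PC=0 idx=0 pred=N actual=N -> ctr[0]=0

Answer: N N T N N T T N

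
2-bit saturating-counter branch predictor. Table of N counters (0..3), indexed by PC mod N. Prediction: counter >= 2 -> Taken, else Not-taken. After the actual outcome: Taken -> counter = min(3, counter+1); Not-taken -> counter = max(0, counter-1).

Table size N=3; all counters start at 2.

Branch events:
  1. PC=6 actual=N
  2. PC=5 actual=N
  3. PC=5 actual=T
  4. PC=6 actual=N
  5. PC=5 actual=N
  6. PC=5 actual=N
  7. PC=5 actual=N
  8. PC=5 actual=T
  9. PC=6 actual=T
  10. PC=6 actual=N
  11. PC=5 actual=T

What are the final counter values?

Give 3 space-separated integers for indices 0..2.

Answer: 0 2 2

Derivation:
Ev 1: PC=6 idx=0 pred=T actual=N -> ctr[0]=1
Ev 2: PC=5 idx=2 pred=T actual=N -> ctr[2]=1
Ev 3: PC=5 idx=2 pred=N actual=T -> ctr[2]=2
Ev 4: PC=6 idx=0 pred=N actual=N -> ctr[0]=0
Ev 5: PC=5 idx=2 pred=T actual=N -> ctr[2]=1
Ev 6: PC=5 idx=2 pred=N actual=N -> ctr[2]=0
Ev 7: PC=5 idx=2 pred=N actual=N -> ctr[2]=0
Ev 8: PC=5 idx=2 pred=N actual=T -> ctr[2]=1
Ev 9: PC=6 idx=0 pred=N actual=T -> ctr[0]=1
Ev 10: PC=6 idx=0 pred=N actual=N -> ctr[0]=0
Ev 11: PC=5 idx=2 pred=N actual=T -> ctr[2]=2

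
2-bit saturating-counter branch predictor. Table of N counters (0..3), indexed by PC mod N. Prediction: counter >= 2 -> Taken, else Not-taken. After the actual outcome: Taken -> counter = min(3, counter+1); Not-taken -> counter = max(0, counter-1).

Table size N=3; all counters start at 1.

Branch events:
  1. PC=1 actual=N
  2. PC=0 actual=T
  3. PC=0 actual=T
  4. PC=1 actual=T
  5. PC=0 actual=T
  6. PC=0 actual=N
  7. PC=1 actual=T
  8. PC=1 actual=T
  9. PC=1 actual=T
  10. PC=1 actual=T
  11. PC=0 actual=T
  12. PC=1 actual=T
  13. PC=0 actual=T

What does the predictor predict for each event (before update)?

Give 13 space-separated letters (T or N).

Answer: N N T N T T N T T T T T T

Derivation:
Ev 1: PC=1 idx=1 pred=N actual=N -> ctr[1]=0
Ev 2: PC=0 idx=0 pred=N actual=T -> ctr[0]=2
Ev 3: PC=0 idx=0 pred=T actual=T -> ctr[0]=3
Ev 4: PC=1 idx=1 pred=N actual=T -> ctr[1]=1
Ev 5: PC=0 idx=0 pred=T actual=T -> ctr[0]=3
Ev 6: PC=0 idx=0 pred=T actual=N -> ctr[0]=2
Ev 7: PC=1 idx=1 pred=N actual=T -> ctr[1]=2
Ev 8: PC=1 idx=1 pred=T actual=T -> ctr[1]=3
Ev 9: PC=1 idx=1 pred=T actual=T -> ctr[1]=3
Ev 10: PC=1 idx=1 pred=T actual=T -> ctr[1]=3
Ev 11: PC=0 idx=0 pred=T actual=T -> ctr[0]=3
Ev 12: PC=1 idx=1 pred=T actual=T -> ctr[1]=3
Ev 13: PC=0 idx=0 pred=T actual=T -> ctr[0]=3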